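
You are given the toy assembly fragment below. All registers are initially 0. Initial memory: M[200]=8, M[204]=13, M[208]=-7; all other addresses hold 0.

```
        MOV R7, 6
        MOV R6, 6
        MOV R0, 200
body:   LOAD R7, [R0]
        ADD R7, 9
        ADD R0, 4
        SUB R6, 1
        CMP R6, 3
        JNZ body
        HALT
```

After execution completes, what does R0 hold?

after MOV R7, 6: R7=6
after MOV R6, 6: R6=6
after MOV R0, 200: R0=200
after LOAD R7, [R0]: R7=M[200]=8
after ADD R7, 9: R7=8+9=17
after ADD R0, 4: R0=200+4=204
after SUB R6, 1: R6=6-1=5
CMP R6, 3  (cmp 5,3)
JNZ body: taken
after LOAD R7, [R0]: R7=M[204]=13
after ADD R7, 9: R7=13+9=22
after ADD R0, 4: R0=204+4=208
after SUB R6, 1: R6=5-1=4
CMP R6, 3  (cmp 4,3)
JNZ body: taken
after LOAD R7, [R0]: R7=M[208]=-7
after ADD R7, 9: R7=(-7)+9=2
after ADD R0, 4: R0=208+4=212
after SUB R6, 1: R6=4-1=3
CMP R6, 3  (cmp 3,3)
JNZ body: not taken
halt.

212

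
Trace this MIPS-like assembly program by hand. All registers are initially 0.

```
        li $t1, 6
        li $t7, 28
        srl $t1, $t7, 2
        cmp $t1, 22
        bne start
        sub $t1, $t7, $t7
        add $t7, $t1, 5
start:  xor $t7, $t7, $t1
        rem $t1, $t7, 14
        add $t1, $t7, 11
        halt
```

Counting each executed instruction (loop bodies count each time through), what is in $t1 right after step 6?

7

$t1=6
$t7=28
$t1=28>>2=7
cmp $t1, 22  (cmp 7,22)
bne start: taken
$t7=28^7=27
After step 6: $t1 = 7.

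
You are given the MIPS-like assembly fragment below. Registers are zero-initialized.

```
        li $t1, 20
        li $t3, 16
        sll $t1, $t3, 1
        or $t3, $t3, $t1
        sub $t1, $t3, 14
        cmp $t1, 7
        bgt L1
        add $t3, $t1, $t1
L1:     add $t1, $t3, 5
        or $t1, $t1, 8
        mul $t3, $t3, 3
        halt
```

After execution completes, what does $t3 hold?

$t1=20
$t3=16
$t1=16<<1=32
$t3=16|32=48
$t1=48-14=34
cmp $t1, 7  (cmp 34,7)
bgt L1: taken
$t1=48+5=53
$t1=53|8=61
$t3=48*3=144
halt.

144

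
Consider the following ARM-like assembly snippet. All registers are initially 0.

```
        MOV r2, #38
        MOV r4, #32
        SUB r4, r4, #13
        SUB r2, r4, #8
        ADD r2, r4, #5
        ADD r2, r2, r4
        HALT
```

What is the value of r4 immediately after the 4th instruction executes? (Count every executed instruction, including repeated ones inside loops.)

after MOV r2, #38: r2=38
after MOV r4, #32: r4=32
after SUB r4, r4, #13: r4=32-13=19
after SUB r2, r4, #8: r2=19-8=11
After step 4: r4 = 19.

19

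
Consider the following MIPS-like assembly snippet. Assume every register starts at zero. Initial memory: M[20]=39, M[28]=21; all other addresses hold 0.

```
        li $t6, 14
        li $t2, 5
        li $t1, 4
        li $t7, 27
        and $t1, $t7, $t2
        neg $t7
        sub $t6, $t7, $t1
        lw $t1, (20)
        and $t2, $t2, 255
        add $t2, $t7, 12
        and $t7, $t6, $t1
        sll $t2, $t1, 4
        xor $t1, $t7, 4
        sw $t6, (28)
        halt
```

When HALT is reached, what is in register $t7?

$t6=14
$t2=5
$t1=4
$t7=27
$t1=27&5=1
$t7=-(27)=-27
$t6=(-27)-1=-28
$t1=M[20]=39
$t2=5&255=5
$t2=(-27)+12=-15
$t7=(-28)&39=36
$t2=39<<4=624
$t1=36^4=32
sw $t6, (28) → M[28]=-28
halt.

36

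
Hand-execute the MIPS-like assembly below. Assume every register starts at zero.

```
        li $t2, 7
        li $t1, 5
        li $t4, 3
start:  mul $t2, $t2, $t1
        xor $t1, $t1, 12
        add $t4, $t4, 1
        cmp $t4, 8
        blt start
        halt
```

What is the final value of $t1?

$t2=7
$t1=5
$t4=3
$t2=7*5=35
$t1=5^12=9
$t4=3+1=4
cmp $t4, 8  (cmp 4,8)
blt start: taken
$t2=35*9=315
$t1=9^12=5
$t4=4+1=5
cmp $t4, 8  (cmp 5,8)
blt start: taken
$t2=315*5=1575
$t1=5^12=9
$t4=5+1=6
cmp $t4, 8  (cmp 6,8)
blt start: taken
$t2=1575*9=14175
$t1=9^12=5
$t4=6+1=7
cmp $t4, 8  (cmp 7,8)
blt start: taken
$t2=14175*5=70875
$t1=5^12=9
$t4=7+1=8
cmp $t4, 8  (cmp 8,8)
blt start: not taken
halt.

9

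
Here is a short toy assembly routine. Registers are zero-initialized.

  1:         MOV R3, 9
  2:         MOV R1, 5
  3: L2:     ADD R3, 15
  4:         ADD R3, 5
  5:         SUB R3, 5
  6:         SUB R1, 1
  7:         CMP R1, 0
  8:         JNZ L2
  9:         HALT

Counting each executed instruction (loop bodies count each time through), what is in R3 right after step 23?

69

R3=9
R1=5
R3=9+15=24
R3=24+5=29
R3=29-5=24
R1=5-1=4
CMP R1, 0  (cmp 4,0)
JNZ L2: taken
R3=24+15=39
R3=39+5=44
R3=44-5=39
R1=4-1=3
CMP R1, 0  (cmp 3,0)
JNZ L2: taken
R3=39+15=54
R3=54+5=59
R3=59-5=54
R1=3-1=2
CMP R1, 0  (cmp 2,0)
JNZ L2: taken
R3=54+15=69
R3=69+5=74
R3=74-5=69
After step 23: R3 = 69.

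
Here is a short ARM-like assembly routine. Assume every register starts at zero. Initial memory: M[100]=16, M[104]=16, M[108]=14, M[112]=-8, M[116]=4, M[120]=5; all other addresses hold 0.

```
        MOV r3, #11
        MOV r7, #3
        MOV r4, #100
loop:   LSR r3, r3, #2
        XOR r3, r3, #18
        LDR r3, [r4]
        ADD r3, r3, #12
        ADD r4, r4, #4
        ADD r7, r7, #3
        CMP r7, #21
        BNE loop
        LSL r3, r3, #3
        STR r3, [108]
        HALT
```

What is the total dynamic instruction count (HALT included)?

54

r3=11
r7=3
r4=100
r3=11>>2=2
r3=2^18=16
r3=M[100]=16
r3=16+12=28
r4=100+4=104
r7=3+3=6
CMP r7, #21  (cmp 6,21)
BNE loop: taken
r3=28>>2=7
r3=7^18=21
r3=M[104]=16
r3=16+12=28
r4=104+4=108
r7=6+3=9
CMP r7, #21  (cmp 9,21)
BNE loop: taken
r3=28>>2=7
r3=7^18=21
r3=M[108]=14
r3=14+12=26
r4=108+4=112
r7=9+3=12
CMP r7, #21  (cmp 12,21)
BNE loop: taken
r3=26>>2=6
r3=6^18=20
r3=M[112]=-8
r3=(-8)+12=4
r4=112+4=116
r7=12+3=15
CMP r7, #21  (cmp 15,21)
BNE loop: taken
r3=4>>2=1
r3=1^18=19
r3=M[116]=4
r3=4+12=16
r4=116+4=120
r7=15+3=18
CMP r7, #21  (cmp 18,21)
BNE loop: taken
r3=16>>2=4
r3=4^18=22
r3=M[120]=5
r3=5+12=17
r4=120+4=124
r7=18+3=21
CMP r7, #21  (cmp 21,21)
BNE loop: not taken
r3=17<<3=136
STR r3, [108] → M[108]=136
halt.
Total executed instructions: 54.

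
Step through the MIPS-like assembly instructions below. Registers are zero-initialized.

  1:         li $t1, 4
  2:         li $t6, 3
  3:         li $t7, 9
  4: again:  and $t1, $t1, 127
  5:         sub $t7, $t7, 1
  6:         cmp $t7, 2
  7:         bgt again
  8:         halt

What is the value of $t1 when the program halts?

after li $t1, 4: $t1=4
after li $t6, 3: $t6=3
after li $t7, 9: $t7=9
after and $t1, $t1, 127: $t1=4&127=4
after sub $t7, $t7, 1: $t7=9-1=8
cmp $t7, 2  (cmp 8,2)
bgt again: taken
after and $t1, $t1, 127: $t1=4&127=4
after sub $t7, $t7, 1: $t7=8-1=7
cmp $t7, 2  (cmp 7,2)
bgt again: taken
after and $t1, $t1, 127: $t1=4&127=4
after sub $t7, $t7, 1: $t7=7-1=6
cmp $t7, 2  (cmp 6,2)
bgt again: taken
after and $t1, $t1, 127: $t1=4&127=4
after sub $t7, $t7, 1: $t7=6-1=5
cmp $t7, 2  (cmp 5,2)
bgt again: taken
after and $t1, $t1, 127: $t1=4&127=4
after sub $t7, $t7, 1: $t7=5-1=4
cmp $t7, 2  (cmp 4,2)
bgt again: taken
after and $t1, $t1, 127: $t1=4&127=4
after sub $t7, $t7, 1: $t7=4-1=3
cmp $t7, 2  (cmp 3,2)
bgt again: taken
after and $t1, $t1, 127: $t1=4&127=4
after sub $t7, $t7, 1: $t7=3-1=2
cmp $t7, 2  (cmp 2,2)
bgt again: not taken
halt.

4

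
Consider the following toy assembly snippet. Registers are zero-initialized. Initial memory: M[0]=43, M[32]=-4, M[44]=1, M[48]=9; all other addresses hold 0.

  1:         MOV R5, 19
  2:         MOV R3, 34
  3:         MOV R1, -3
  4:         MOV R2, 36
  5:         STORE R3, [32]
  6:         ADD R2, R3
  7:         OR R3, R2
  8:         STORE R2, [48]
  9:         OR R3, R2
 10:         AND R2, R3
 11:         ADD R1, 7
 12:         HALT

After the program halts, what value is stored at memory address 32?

34

R5=19
R3=34
R1=-3
R2=36
STORE R3, [32] → M[32]=34
R2=36+34=70
R3=34|70=102
STORE R2, [48] → M[48]=70
R3=102|70=102
R2=70&102=70
R1=(-3)+7=4
halt.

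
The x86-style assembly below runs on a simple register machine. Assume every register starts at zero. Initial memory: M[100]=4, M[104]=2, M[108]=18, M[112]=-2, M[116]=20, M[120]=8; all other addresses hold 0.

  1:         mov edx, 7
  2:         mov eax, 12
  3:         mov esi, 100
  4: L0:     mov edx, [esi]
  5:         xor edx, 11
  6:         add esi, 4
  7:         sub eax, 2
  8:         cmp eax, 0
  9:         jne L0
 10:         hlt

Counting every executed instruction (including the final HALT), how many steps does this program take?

40

after mov edx, 7: edx=7
after mov eax, 12: eax=12
after mov esi, 100: esi=100
after mov edx, [esi]: edx=M[100]=4
after xor edx, 11: edx=4^11=15
after add esi, 4: esi=100+4=104
after sub eax, 2: eax=12-2=10
cmp eax, 0  (cmp 10,0)
jne L0: taken
after mov edx, [esi]: edx=M[104]=2
after xor edx, 11: edx=2^11=9
after add esi, 4: esi=104+4=108
after sub eax, 2: eax=10-2=8
cmp eax, 0  (cmp 8,0)
jne L0: taken
after mov edx, [esi]: edx=M[108]=18
after xor edx, 11: edx=18^11=25
after add esi, 4: esi=108+4=112
after sub eax, 2: eax=8-2=6
cmp eax, 0  (cmp 6,0)
jne L0: taken
after mov edx, [esi]: edx=M[112]=-2
after xor edx, 11: edx=(-2)^11=-11
after add esi, 4: esi=112+4=116
after sub eax, 2: eax=6-2=4
cmp eax, 0  (cmp 4,0)
jne L0: taken
after mov edx, [esi]: edx=M[116]=20
after xor edx, 11: edx=20^11=31
after add esi, 4: esi=116+4=120
after sub eax, 2: eax=4-2=2
cmp eax, 0  (cmp 2,0)
jne L0: taken
after mov edx, [esi]: edx=M[120]=8
after xor edx, 11: edx=8^11=3
after add esi, 4: esi=120+4=124
after sub eax, 2: eax=2-2=0
cmp eax, 0  (cmp 0,0)
jne L0: not taken
halt.
Total executed instructions: 40.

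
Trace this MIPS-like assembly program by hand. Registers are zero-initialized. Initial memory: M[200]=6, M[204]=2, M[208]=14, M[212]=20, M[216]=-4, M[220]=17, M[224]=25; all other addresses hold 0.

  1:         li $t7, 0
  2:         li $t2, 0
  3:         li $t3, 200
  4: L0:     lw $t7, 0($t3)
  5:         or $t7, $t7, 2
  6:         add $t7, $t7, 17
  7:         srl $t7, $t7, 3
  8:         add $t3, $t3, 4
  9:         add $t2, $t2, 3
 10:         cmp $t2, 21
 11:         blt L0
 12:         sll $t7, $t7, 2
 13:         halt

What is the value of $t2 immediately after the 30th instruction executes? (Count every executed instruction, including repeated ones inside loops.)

9

$t7=0
$t2=0
$t3=200
$t7=M[200]=6
$t7=6|2=6
$t7=6+17=23
$t7=23>>3=2
$t3=200+4=204
$t2=0+3=3
cmp $t2, 21  (cmp 3,21)
blt L0: taken
$t7=M[204]=2
$t7=2|2=2
$t7=2+17=19
$t7=19>>3=2
$t3=204+4=208
$t2=3+3=6
cmp $t2, 21  (cmp 6,21)
blt L0: taken
$t7=M[208]=14
$t7=14|2=14
$t7=14+17=31
$t7=31>>3=3
$t3=208+4=212
$t2=6+3=9
cmp $t2, 21  (cmp 9,21)
blt L0: taken
$t7=M[212]=20
$t7=20|2=22
$t7=22+17=39
After step 30: $t2 = 9.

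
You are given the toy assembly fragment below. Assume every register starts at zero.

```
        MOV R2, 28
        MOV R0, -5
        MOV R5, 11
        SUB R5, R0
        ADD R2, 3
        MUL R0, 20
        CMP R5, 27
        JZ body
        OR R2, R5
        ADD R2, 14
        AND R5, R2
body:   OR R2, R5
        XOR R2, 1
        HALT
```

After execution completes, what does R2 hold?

after MOV R2, 28: R2=28
after MOV R0, -5: R0=-5
after MOV R5, 11: R5=11
after SUB R5, R0: R5=11-(-5)=16
after ADD R2, 3: R2=28+3=31
after MUL R0, 20: R0=(-5)*20=-100
CMP R5, 27  (cmp 16,27)
JZ body: not taken
after OR R2, R5: R2=31|16=31
after ADD R2, 14: R2=31+14=45
after AND R5, R2: R5=16&45=0
after OR R2, R5: R2=45|0=45
after XOR R2, 1: R2=45^1=44
halt.

44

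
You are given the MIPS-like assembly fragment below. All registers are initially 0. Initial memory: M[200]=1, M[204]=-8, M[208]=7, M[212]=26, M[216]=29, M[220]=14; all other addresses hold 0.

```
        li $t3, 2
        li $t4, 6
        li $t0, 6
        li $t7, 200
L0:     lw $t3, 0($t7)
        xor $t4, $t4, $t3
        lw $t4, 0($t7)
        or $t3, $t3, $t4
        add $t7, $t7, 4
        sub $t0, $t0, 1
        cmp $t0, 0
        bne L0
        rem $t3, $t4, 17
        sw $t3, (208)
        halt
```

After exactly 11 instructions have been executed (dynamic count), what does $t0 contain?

5

li $t3, 2 → $t3=2
li $t4, 6 → $t4=6
li $t0, 6 → $t0=6
li $t7, 200 → $t7=200
lw $t3, 0($t7) → $t3=M[200]=1
xor $t4, $t4, $t3 → $t4=6^1=7
lw $t4, 0($t7) → $t4=M[200]=1
or $t3, $t3, $t4 → $t3=1|1=1
add $t7, $t7, 4 → $t7=200+4=204
sub $t0, $t0, 1 → $t0=6-1=5
cmp $t0, 0  (cmp 5,0)
After step 11: $t0 = 5.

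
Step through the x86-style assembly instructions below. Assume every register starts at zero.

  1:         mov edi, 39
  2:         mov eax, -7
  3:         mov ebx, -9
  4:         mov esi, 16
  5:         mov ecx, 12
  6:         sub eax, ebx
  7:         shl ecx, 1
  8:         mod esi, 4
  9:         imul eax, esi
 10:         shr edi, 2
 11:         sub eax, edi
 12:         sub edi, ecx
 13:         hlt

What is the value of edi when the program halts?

-15

edi=39
eax=-7
ebx=-9
esi=16
ecx=12
eax=(-7)-(-9)=2
ecx=12<<1=24
esi=16%4=0
eax=2*0=0
edi=39>>2=9
eax=0-9=-9
edi=9-24=-15
halt.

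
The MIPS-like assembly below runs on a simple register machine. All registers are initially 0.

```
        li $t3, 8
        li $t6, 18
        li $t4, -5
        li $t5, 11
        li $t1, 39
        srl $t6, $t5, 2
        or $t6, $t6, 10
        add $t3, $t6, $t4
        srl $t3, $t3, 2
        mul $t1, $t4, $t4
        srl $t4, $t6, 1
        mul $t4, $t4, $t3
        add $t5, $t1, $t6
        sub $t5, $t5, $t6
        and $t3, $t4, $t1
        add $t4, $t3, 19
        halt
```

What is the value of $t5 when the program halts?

25

$t3=8
$t6=18
$t4=-5
$t5=11
$t1=39
$t6=11>>2=2
$t6=2|10=10
$t3=10+(-5)=5
$t3=5>>2=1
$t1=(-5)*(-5)=25
$t4=10>>1=5
$t4=5*1=5
$t5=25+10=35
$t5=35-10=25
$t3=5&25=1
$t4=1+19=20
halt.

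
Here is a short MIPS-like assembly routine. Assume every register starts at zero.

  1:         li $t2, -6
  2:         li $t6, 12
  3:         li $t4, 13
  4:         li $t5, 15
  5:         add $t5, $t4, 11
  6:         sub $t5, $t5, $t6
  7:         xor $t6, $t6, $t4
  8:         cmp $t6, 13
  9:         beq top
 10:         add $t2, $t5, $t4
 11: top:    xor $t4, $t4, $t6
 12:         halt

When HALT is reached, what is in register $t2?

after li $t2, -6: $t2=-6
after li $t6, 12: $t6=12
after li $t4, 13: $t4=13
after li $t5, 15: $t5=15
after add $t5, $t4, 11: $t5=13+11=24
after sub $t5, $t5, $t6: $t5=24-12=12
after xor $t6, $t6, $t4: $t6=12^13=1
cmp $t6, 13  (cmp 1,13)
beq top: not taken
after add $t2, $t5, $t4: $t2=12+13=25
after xor $t4, $t4, $t6: $t4=13^1=12
halt.

25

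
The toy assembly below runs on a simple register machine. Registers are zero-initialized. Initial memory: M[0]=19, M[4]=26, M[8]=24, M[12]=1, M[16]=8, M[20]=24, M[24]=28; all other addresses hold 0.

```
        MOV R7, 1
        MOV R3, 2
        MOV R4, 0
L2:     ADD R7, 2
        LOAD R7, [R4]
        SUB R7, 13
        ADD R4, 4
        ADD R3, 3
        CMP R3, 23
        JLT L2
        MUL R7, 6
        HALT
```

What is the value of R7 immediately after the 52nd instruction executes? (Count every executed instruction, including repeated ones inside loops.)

R7=1
R3=2
R4=0
R7=1+2=3
R7=M[0]=19
R7=19-13=6
R4=0+4=4
R3=2+3=5
CMP R3, 23  (cmp 5,23)
JLT L2: taken
R7=6+2=8
R7=M[4]=26
R7=26-13=13
R4=4+4=8
R3=5+3=8
CMP R3, 23  (cmp 8,23)
JLT L2: taken
R7=13+2=15
R7=M[8]=24
R7=24-13=11
R4=8+4=12
R3=8+3=11
CMP R3, 23  (cmp 11,23)
JLT L2: taken
R7=11+2=13
R7=M[12]=1
R7=1-13=-12
R4=12+4=16
R3=11+3=14
CMP R3, 23  (cmp 14,23)
JLT L2: taken
R7=(-12)+2=-10
R7=M[16]=8
R7=8-13=-5
R4=16+4=20
R3=14+3=17
CMP R3, 23  (cmp 17,23)
JLT L2: taken
R7=(-5)+2=-3
R7=M[20]=24
R7=24-13=11
R4=20+4=24
R3=17+3=20
CMP R3, 23  (cmp 20,23)
JLT L2: taken
R7=11+2=13
R7=M[24]=28
R7=28-13=15
R4=24+4=28
R3=20+3=23
CMP R3, 23  (cmp 23,23)
JLT L2: not taken
After step 52: R7 = 15.

15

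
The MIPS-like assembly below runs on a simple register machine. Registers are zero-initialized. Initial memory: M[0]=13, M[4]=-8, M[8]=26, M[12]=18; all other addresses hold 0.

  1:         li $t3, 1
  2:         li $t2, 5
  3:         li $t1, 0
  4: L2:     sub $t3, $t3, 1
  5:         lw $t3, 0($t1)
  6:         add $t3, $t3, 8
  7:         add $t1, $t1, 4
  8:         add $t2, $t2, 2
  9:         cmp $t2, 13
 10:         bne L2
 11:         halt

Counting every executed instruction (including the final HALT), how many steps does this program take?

32

li $t3, 1 → $t3=1
li $t2, 5 → $t2=5
li $t1, 0 → $t1=0
sub $t3, $t3, 1 → $t3=1-1=0
lw $t3, 0($t1) → $t3=M[0]=13
add $t3, $t3, 8 → $t3=13+8=21
add $t1, $t1, 4 → $t1=0+4=4
add $t2, $t2, 2 → $t2=5+2=7
cmp $t2, 13  (cmp 7,13)
bne L2: taken
sub $t3, $t3, 1 → $t3=21-1=20
lw $t3, 0($t1) → $t3=M[4]=-8
add $t3, $t3, 8 → $t3=(-8)+8=0
add $t1, $t1, 4 → $t1=4+4=8
add $t2, $t2, 2 → $t2=7+2=9
cmp $t2, 13  (cmp 9,13)
bne L2: taken
sub $t3, $t3, 1 → $t3=0-1=-1
lw $t3, 0($t1) → $t3=M[8]=26
add $t3, $t3, 8 → $t3=26+8=34
add $t1, $t1, 4 → $t1=8+4=12
add $t2, $t2, 2 → $t2=9+2=11
cmp $t2, 13  (cmp 11,13)
bne L2: taken
sub $t3, $t3, 1 → $t3=34-1=33
lw $t3, 0($t1) → $t3=M[12]=18
add $t3, $t3, 8 → $t3=18+8=26
add $t1, $t1, 4 → $t1=12+4=16
add $t2, $t2, 2 → $t2=11+2=13
cmp $t2, 13  (cmp 13,13)
bne L2: not taken
halt.
Total executed instructions: 32.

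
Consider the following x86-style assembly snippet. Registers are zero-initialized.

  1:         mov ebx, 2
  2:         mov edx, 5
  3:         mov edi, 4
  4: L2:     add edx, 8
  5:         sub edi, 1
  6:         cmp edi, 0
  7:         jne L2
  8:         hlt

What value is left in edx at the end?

mov ebx, 2 → ebx=2
mov edx, 5 → edx=5
mov edi, 4 → edi=4
add edx, 8 → edx=5+8=13
sub edi, 1 → edi=4-1=3
cmp edi, 0  (cmp 3,0)
jne L2: taken
add edx, 8 → edx=13+8=21
sub edi, 1 → edi=3-1=2
cmp edi, 0  (cmp 2,0)
jne L2: taken
add edx, 8 → edx=21+8=29
sub edi, 1 → edi=2-1=1
cmp edi, 0  (cmp 1,0)
jne L2: taken
add edx, 8 → edx=29+8=37
sub edi, 1 → edi=1-1=0
cmp edi, 0  (cmp 0,0)
jne L2: not taken
halt.

37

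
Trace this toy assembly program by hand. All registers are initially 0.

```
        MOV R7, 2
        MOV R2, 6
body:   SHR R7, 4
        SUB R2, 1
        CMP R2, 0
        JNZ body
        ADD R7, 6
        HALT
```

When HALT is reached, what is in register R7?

6

after MOV R7, 2: R7=2
after MOV R2, 6: R2=6
after SHR R7, 4: R7=2>>4=0
after SUB R2, 1: R2=6-1=5
CMP R2, 0  (cmp 5,0)
JNZ body: taken
after SHR R7, 4: R7=0>>4=0
after SUB R2, 1: R2=5-1=4
CMP R2, 0  (cmp 4,0)
JNZ body: taken
after SHR R7, 4: R7=0>>4=0
after SUB R2, 1: R2=4-1=3
CMP R2, 0  (cmp 3,0)
JNZ body: taken
after SHR R7, 4: R7=0>>4=0
after SUB R2, 1: R2=3-1=2
CMP R2, 0  (cmp 2,0)
JNZ body: taken
after SHR R7, 4: R7=0>>4=0
after SUB R2, 1: R2=2-1=1
CMP R2, 0  (cmp 1,0)
JNZ body: taken
after SHR R7, 4: R7=0>>4=0
after SUB R2, 1: R2=1-1=0
CMP R2, 0  (cmp 0,0)
JNZ body: not taken
after ADD R7, 6: R7=0+6=6
halt.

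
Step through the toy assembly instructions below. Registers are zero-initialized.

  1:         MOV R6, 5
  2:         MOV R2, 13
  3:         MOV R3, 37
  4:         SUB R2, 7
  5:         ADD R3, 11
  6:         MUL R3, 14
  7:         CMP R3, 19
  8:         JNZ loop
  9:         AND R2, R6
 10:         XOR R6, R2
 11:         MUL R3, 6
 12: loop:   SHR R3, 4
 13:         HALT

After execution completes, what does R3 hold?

42

after MOV R6, 5: R6=5
after MOV R2, 13: R2=13
after MOV R3, 37: R3=37
after SUB R2, 7: R2=13-7=6
after ADD R3, 11: R3=37+11=48
after MUL R3, 14: R3=48*14=672
CMP R3, 19  (cmp 672,19)
JNZ loop: taken
after SHR R3, 4: R3=672>>4=42
halt.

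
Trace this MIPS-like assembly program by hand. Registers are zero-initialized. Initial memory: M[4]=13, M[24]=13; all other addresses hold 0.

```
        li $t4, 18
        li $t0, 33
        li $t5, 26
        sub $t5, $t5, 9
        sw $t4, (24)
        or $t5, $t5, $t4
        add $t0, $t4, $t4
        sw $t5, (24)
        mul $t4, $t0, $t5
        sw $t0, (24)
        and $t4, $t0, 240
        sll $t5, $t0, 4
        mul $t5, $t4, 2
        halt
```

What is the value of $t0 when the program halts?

36

li $t4, 18 → $t4=18
li $t0, 33 → $t0=33
li $t5, 26 → $t5=26
sub $t5, $t5, 9 → $t5=26-9=17
sw $t4, (24) → M[24]=18
or $t5, $t5, $t4 → $t5=17|18=19
add $t0, $t4, $t4 → $t0=18+18=36
sw $t5, (24) → M[24]=19
mul $t4, $t0, $t5 → $t4=36*19=684
sw $t0, (24) → M[24]=36
and $t4, $t0, 240 → $t4=36&240=32
sll $t5, $t0, 4 → $t5=36<<4=576
mul $t5, $t4, 2 → $t5=32*2=64
halt.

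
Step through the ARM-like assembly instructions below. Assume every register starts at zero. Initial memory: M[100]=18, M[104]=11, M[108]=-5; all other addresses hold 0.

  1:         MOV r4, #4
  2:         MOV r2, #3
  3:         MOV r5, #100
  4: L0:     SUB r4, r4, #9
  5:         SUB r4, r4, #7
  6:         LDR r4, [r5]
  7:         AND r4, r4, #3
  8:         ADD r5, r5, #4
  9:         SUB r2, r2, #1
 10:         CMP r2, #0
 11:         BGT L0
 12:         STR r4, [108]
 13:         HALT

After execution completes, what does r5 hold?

112

r4=4
r2=3
r5=100
r4=4-9=-5
r4=(-5)-7=-12
r4=M[100]=18
r4=18&3=2
r5=100+4=104
r2=3-1=2
CMP r2, #0  (cmp 2,0)
BGT L0: taken
r4=2-9=-7
r4=(-7)-7=-14
r4=M[104]=11
r4=11&3=3
r5=104+4=108
r2=2-1=1
CMP r2, #0  (cmp 1,0)
BGT L0: taken
r4=3-9=-6
r4=(-6)-7=-13
r4=M[108]=-5
r4=(-5)&3=3
r5=108+4=112
r2=1-1=0
CMP r2, #0  (cmp 0,0)
BGT L0: not taken
STR r4, [108] → M[108]=3
halt.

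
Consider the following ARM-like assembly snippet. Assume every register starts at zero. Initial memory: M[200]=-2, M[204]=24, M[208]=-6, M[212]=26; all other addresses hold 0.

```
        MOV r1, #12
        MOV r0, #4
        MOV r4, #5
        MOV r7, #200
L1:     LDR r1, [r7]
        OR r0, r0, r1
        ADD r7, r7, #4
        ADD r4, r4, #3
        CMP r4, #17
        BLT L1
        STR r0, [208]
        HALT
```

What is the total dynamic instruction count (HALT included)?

after MOV r1, #12: r1=12
after MOV r0, #4: r0=4
after MOV r4, #5: r4=5
after MOV r7, #200: r7=200
after LDR r1, [r7]: r1=M[200]=-2
after OR r0, r0, r1: r0=4|(-2)=-2
after ADD r7, r7, #4: r7=200+4=204
after ADD r4, r4, #3: r4=5+3=8
CMP r4, #17  (cmp 8,17)
BLT L1: taken
after LDR r1, [r7]: r1=M[204]=24
after OR r0, r0, r1: r0=(-2)|24=-2
after ADD r7, r7, #4: r7=204+4=208
after ADD r4, r4, #3: r4=8+3=11
CMP r4, #17  (cmp 11,17)
BLT L1: taken
after LDR r1, [r7]: r1=M[208]=-6
after OR r0, r0, r1: r0=(-2)|(-6)=-2
after ADD r7, r7, #4: r7=208+4=212
after ADD r4, r4, #3: r4=11+3=14
CMP r4, #17  (cmp 14,17)
BLT L1: taken
after LDR r1, [r7]: r1=M[212]=26
after OR r0, r0, r1: r0=(-2)|26=-2
after ADD r7, r7, #4: r7=212+4=216
after ADD r4, r4, #3: r4=14+3=17
CMP r4, #17  (cmp 17,17)
BLT L1: not taken
STR r0, [208] → M[208]=-2
halt.
Total executed instructions: 30.

30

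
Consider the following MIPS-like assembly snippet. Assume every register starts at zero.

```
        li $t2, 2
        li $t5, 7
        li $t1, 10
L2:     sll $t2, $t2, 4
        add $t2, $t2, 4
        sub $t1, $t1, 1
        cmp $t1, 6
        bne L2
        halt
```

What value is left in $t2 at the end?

148548

after li $t2, 2: $t2=2
after li $t5, 7: $t5=7
after li $t1, 10: $t1=10
after sll $t2, $t2, 4: $t2=2<<4=32
after add $t2, $t2, 4: $t2=32+4=36
after sub $t1, $t1, 1: $t1=10-1=9
cmp $t1, 6  (cmp 9,6)
bne L2: taken
after sll $t2, $t2, 4: $t2=36<<4=576
after add $t2, $t2, 4: $t2=576+4=580
after sub $t1, $t1, 1: $t1=9-1=8
cmp $t1, 6  (cmp 8,6)
bne L2: taken
after sll $t2, $t2, 4: $t2=580<<4=9280
after add $t2, $t2, 4: $t2=9280+4=9284
after sub $t1, $t1, 1: $t1=8-1=7
cmp $t1, 6  (cmp 7,6)
bne L2: taken
after sll $t2, $t2, 4: $t2=9284<<4=148544
after add $t2, $t2, 4: $t2=148544+4=148548
after sub $t1, $t1, 1: $t1=7-1=6
cmp $t1, 6  (cmp 6,6)
bne L2: not taken
halt.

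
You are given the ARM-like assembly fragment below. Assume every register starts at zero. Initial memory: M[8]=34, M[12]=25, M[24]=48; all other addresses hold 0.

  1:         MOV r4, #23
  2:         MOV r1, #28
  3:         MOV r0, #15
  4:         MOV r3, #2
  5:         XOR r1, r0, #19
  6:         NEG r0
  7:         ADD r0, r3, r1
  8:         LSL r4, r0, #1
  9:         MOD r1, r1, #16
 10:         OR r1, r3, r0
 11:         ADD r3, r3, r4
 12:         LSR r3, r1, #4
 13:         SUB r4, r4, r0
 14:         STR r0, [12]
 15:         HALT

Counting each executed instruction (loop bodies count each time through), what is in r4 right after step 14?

30

MOV r4, #23 → r4=23
MOV r1, #28 → r1=28
MOV r0, #15 → r0=15
MOV r3, #2 → r3=2
XOR r1, r0, #19 → r1=15^19=28
NEG r0 → r0=-(15)=-15
ADD r0, r3, r1 → r0=2+28=30
LSL r4, r0, #1 → r4=30<<1=60
MOD r1, r1, #16 → r1=28%16=12
OR r1, r3, r0 → r1=2|30=30
ADD r3, r3, r4 → r3=2+60=62
LSR r3, r1, #4 → r3=30>>4=1
SUB r4, r4, r0 → r4=60-30=30
STR r0, [12] → M[12]=30
After step 14: r4 = 30.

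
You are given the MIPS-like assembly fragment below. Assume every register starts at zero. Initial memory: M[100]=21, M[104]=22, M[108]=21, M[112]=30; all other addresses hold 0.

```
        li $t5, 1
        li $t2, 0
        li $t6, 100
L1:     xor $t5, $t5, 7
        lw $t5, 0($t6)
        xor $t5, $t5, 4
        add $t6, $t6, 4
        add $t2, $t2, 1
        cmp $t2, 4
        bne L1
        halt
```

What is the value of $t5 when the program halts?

26

$t5=1
$t2=0
$t6=100
$t5=1^7=6
$t5=M[100]=21
$t5=21^4=17
$t6=100+4=104
$t2=0+1=1
cmp $t2, 4  (cmp 1,4)
bne L1: taken
$t5=17^7=22
$t5=M[104]=22
$t5=22^4=18
$t6=104+4=108
$t2=1+1=2
cmp $t2, 4  (cmp 2,4)
bne L1: taken
$t5=18^7=21
$t5=M[108]=21
$t5=21^4=17
$t6=108+4=112
$t2=2+1=3
cmp $t2, 4  (cmp 3,4)
bne L1: taken
$t5=17^7=22
$t5=M[112]=30
$t5=30^4=26
$t6=112+4=116
$t2=3+1=4
cmp $t2, 4  (cmp 4,4)
bne L1: not taken
halt.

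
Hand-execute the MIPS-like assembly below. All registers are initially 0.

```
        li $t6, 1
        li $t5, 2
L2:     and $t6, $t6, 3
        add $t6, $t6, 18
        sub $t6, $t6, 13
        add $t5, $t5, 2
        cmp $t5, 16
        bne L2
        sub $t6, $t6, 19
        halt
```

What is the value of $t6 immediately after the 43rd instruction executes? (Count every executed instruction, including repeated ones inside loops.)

after li $t6, 1: $t6=1
after li $t5, 2: $t5=2
after and $t6, $t6, 3: $t6=1&3=1
after add $t6, $t6, 18: $t6=1+18=19
after sub $t6, $t6, 13: $t6=19-13=6
after add $t5, $t5, 2: $t5=2+2=4
cmp $t5, 16  (cmp 4,16)
bne L2: taken
after and $t6, $t6, 3: $t6=6&3=2
after add $t6, $t6, 18: $t6=2+18=20
after sub $t6, $t6, 13: $t6=20-13=7
after add $t5, $t5, 2: $t5=4+2=6
cmp $t5, 16  (cmp 6,16)
bne L2: taken
after and $t6, $t6, 3: $t6=7&3=3
after add $t6, $t6, 18: $t6=3+18=21
after sub $t6, $t6, 13: $t6=21-13=8
after add $t5, $t5, 2: $t5=6+2=8
cmp $t5, 16  (cmp 8,16)
bne L2: taken
after and $t6, $t6, 3: $t6=8&3=0
after add $t6, $t6, 18: $t6=0+18=18
after sub $t6, $t6, 13: $t6=18-13=5
after add $t5, $t5, 2: $t5=8+2=10
cmp $t5, 16  (cmp 10,16)
bne L2: taken
after and $t6, $t6, 3: $t6=5&3=1
after add $t6, $t6, 18: $t6=1+18=19
after sub $t6, $t6, 13: $t6=19-13=6
after add $t5, $t5, 2: $t5=10+2=12
cmp $t5, 16  (cmp 12,16)
bne L2: taken
after and $t6, $t6, 3: $t6=6&3=2
after add $t6, $t6, 18: $t6=2+18=20
after sub $t6, $t6, 13: $t6=20-13=7
after add $t5, $t5, 2: $t5=12+2=14
cmp $t5, 16  (cmp 14,16)
bne L2: taken
after and $t6, $t6, 3: $t6=7&3=3
after add $t6, $t6, 18: $t6=3+18=21
after sub $t6, $t6, 13: $t6=21-13=8
after add $t5, $t5, 2: $t5=14+2=16
cmp $t5, 16  (cmp 16,16)
After step 43: $t6 = 8.

8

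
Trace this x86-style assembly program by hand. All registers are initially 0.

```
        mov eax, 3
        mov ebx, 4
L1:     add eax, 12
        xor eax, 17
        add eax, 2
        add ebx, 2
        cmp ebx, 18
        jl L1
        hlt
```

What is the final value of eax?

212

after mov eax, 3: eax=3
after mov ebx, 4: ebx=4
after add eax, 12: eax=3+12=15
after xor eax, 17: eax=15^17=30
after add eax, 2: eax=30+2=32
after add ebx, 2: ebx=4+2=6
cmp ebx, 18  (cmp 6,18)
jl L1: taken
after add eax, 12: eax=32+12=44
after xor eax, 17: eax=44^17=61
after add eax, 2: eax=61+2=63
after add ebx, 2: ebx=6+2=8
cmp ebx, 18  (cmp 8,18)
jl L1: taken
after add eax, 12: eax=63+12=75
after xor eax, 17: eax=75^17=90
after add eax, 2: eax=90+2=92
after add ebx, 2: ebx=8+2=10
cmp ebx, 18  (cmp 10,18)
jl L1: taken
after add eax, 12: eax=92+12=104
after xor eax, 17: eax=104^17=121
after add eax, 2: eax=121+2=123
after add ebx, 2: ebx=10+2=12
cmp ebx, 18  (cmp 12,18)
jl L1: taken
after add eax, 12: eax=123+12=135
after xor eax, 17: eax=135^17=150
after add eax, 2: eax=150+2=152
after add ebx, 2: ebx=12+2=14
cmp ebx, 18  (cmp 14,18)
jl L1: taken
after add eax, 12: eax=152+12=164
after xor eax, 17: eax=164^17=181
after add eax, 2: eax=181+2=183
after add ebx, 2: ebx=14+2=16
cmp ebx, 18  (cmp 16,18)
jl L1: taken
after add eax, 12: eax=183+12=195
after xor eax, 17: eax=195^17=210
after add eax, 2: eax=210+2=212
after add ebx, 2: ebx=16+2=18
cmp ebx, 18  (cmp 18,18)
jl L1: not taken
halt.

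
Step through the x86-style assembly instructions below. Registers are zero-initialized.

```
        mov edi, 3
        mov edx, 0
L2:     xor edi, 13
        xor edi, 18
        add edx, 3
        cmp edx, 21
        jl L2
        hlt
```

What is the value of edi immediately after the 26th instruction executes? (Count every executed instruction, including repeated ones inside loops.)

mov edi, 3 → edi=3
mov edx, 0 → edx=0
xor edi, 13 → edi=3^13=14
xor edi, 18 → edi=14^18=28
add edx, 3 → edx=0+3=3
cmp edx, 21  (cmp 3,21)
jl L2: taken
xor edi, 13 → edi=28^13=17
xor edi, 18 → edi=17^18=3
add edx, 3 → edx=3+3=6
cmp edx, 21  (cmp 6,21)
jl L2: taken
xor edi, 13 → edi=3^13=14
xor edi, 18 → edi=14^18=28
add edx, 3 → edx=6+3=9
cmp edx, 21  (cmp 9,21)
jl L2: taken
xor edi, 13 → edi=28^13=17
xor edi, 18 → edi=17^18=3
add edx, 3 → edx=9+3=12
cmp edx, 21  (cmp 12,21)
jl L2: taken
xor edi, 13 → edi=3^13=14
xor edi, 18 → edi=14^18=28
add edx, 3 → edx=12+3=15
cmp edx, 21  (cmp 15,21)
After step 26: edi = 28.

28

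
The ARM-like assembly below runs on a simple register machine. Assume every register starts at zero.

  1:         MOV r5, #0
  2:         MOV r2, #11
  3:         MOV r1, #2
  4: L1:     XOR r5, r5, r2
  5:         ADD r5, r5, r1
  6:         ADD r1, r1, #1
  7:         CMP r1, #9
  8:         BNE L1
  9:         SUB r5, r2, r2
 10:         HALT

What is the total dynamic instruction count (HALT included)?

40

r5=0
r2=11
r1=2
r5=0^11=11
r5=11+2=13
r1=2+1=3
CMP r1, #9  (cmp 3,9)
BNE L1: taken
r5=13^11=6
r5=6+3=9
r1=3+1=4
CMP r1, #9  (cmp 4,9)
BNE L1: taken
r5=9^11=2
r5=2+4=6
r1=4+1=5
CMP r1, #9  (cmp 5,9)
BNE L1: taken
r5=6^11=13
r5=13+5=18
r1=5+1=6
CMP r1, #9  (cmp 6,9)
BNE L1: taken
r5=18^11=25
r5=25+6=31
r1=6+1=7
CMP r1, #9  (cmp 7,9)
BNE L1: taken
r5=31^11=20
r5=20+7=27
r1=7+1=8
CMP r1, #9  (cmp 8,9)
BNE L1: taken
r5=27^11=16
r5=16+8=24
r1=8+1=9
CMP r1, #9  (cmp 9,9)
BNE L1: not taken
r5=11-11=0
halt.
Total executed instructions: 40.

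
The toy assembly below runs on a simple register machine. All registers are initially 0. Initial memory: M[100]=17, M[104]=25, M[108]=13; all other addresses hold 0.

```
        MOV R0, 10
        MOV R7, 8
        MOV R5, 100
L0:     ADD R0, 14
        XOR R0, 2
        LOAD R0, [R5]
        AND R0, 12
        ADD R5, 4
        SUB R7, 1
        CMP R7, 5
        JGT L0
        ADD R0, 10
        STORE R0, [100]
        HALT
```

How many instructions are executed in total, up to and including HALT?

MOV R0, 10 → R0=10
MOV R7, 8 → R7=8
MOV R5, 100 → R5=100
ADD R0, 14 → R0=10+14=24
XOR R0, 2 → R0=24^2=26
LOAD R0, [R5] → R0=M[100]=17
AND R0, 12 → R0=17&12=0
ADD R5, 4 → R5=100+4=104
SUB R7, 1 → R7=8-1=7
CMP R7, 5  (cmp 7,5)
JGT L0: taken
ADD R0, 14 → R0=0+14=14
XOR R0, 2 → R0=14^2=12
LOAD R0, [R5] → R0=M[104]=25
AND R0, 12 → R0=25&12=8
ADD R5, 4 → R5=104+4=108
SUB R7, 1 → R7=7-1=6
CMP R7, 5  (cmp 6,5)
JGT L0: taken
ADD R0, 14 → R0=8+14=22
XOR R0, 2 → R0=22^2=20
LOAD R0, [R5] → R0=M[108]=13
AND R0, 12 → R0=13&12=12
ADD R5, 4 → R5=108+4=112
SUB R7, 1 → R7=6-1=5
CMP R7, 5  (cmp 5,5)
JGT L0: not taken
ADD R0, 10 → R0=12+10=22
STORE R0, [100] → M[100]=22
halt.
Total executed instructions: 30.

30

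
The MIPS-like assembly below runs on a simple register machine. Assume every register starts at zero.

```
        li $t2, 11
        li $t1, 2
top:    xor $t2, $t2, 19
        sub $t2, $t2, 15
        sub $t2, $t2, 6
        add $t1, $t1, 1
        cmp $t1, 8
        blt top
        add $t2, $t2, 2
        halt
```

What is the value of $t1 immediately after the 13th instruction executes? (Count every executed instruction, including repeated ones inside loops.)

li $t2, 11 → $t2=11
li $t1, 2 → $t1=2
xor $t2, $t2, 19 → $t2=11^19=24
sub $t2, $t2, 15 → $t2=24-15=9
sub $t2, $t2, 6 → $t2=9-6=3
add $t1, $t1, 1 → $t1=2+1=3
cmp $t1, 8  (cmp 3,8)
blt top: taken
xor $t2, $t2, 19 → $t2=3^19=16
sub $t2, $t2, 15 → $t2=16-15=1
sub $t2, $t2, 6 → $t2=1-6=-5
add $t1, $t1, 1 → $t1=3+1=4
cmp $t1, 8  (cmp 4,8)
After step 13: $t1 = 4.

4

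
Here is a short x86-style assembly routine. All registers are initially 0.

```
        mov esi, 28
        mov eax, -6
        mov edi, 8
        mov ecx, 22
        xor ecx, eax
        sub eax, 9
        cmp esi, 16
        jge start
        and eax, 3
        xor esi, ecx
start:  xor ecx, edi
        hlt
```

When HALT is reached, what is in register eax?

esi=28
eax=-6
edi=8
ecx=22
ecx=22^(-6)=-20
eax=(-6)-9=-15
cmp esi, 16  (cmp 28,16)
jge start: taken
ecx=(-20)^8=-28
halt.

-15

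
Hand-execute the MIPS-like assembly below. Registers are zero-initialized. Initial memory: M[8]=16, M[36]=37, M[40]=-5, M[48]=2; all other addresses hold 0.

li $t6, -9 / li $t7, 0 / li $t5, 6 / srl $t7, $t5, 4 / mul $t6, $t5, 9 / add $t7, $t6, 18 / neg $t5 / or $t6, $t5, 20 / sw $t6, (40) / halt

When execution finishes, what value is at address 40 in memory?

after li $t6, -9: $t6=-9
after li $t7, 0: $t7=0
after li $t5, 6: $t5=6
after srl $t7, $t5, 4: $t7=6>>4=0
after mul $t6, $t5, 9: $t6=6*9=54
after add $t7, $t6, 18: $t7=54+18=72
after neg $t5: $t5=-(6)=-6
after or $t6, $t5, 20: $t6=(-6)|20=-2
sw $t6, (40) → M[40]=-2
halt.

-2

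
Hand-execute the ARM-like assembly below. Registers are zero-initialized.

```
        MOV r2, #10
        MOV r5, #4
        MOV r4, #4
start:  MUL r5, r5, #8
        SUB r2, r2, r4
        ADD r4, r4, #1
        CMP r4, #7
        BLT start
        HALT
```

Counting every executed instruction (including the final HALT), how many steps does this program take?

MOV r2, #10 → r2=10
MOV r5, #4 → r5=4
MOV r4, #4 → r4=4
MUL r5, r5, #8 → r5=4*8=32
SUB r2, r2, r4 → r2=10-4=6
ADD r4, r4, #1 → r4=4+1=5
CMP r4, #7  (cmp 5,7)
BLT start: taken
MUL r5, r5, #8 → r5=32*8=256
SUB r2, r2, r4 → r2=6-5=1
ADD r4, r4, #1 → r4=5+1=6
CMP r4, #7  (cmp 6,7)
BLT start: taken
MUL r5, r5, #8 → r5=256*8=2048
SUB r2, r2, r4 → r2=1-6=-5
ADD r4, r4, #1 → r4=6+1=7
CMP r4, #7  (cmp 7,7)
BLT start: not taken
halt.
Total executed instructions: 19.

19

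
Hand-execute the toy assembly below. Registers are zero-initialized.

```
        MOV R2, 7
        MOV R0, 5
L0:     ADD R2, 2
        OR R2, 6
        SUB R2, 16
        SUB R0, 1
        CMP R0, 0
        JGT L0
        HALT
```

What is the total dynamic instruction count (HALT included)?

MOV R2, 7 → R2=7
MOV R0, 5 → R0=5
ADD R2, 2 → R2=7+2=9
OR R2, 6 → R2=9|6=15
SUB R2, 16 → R2=15-16=-1
SUB R0, 1 → R0=5-1=4
CMP R0, 0  (cmp 4,0)
JGT L0: taken
ADD R2, 2 → R2=(-1)+2=1
OR R2, 6 → R2=1|6=7
SUB R2, 16 → R2=7-16=-9
SUB R0, 1 → R0=4-1=3
CMP R0, 0  (cmp 3,0)
JGT L0: taken
ADD R2, 2 → R2=(-9)+2=-7
OR R2, 6 → R2=(-7)|6=-1
SUB R2, 16 → R2=(-1)-16=-17
SUB R0, 1 → R0=3-1=2
CMP R0, 0  (cmp 2,0)
JGT L0: taken
ADD R2, 2 → R2=(-17)+2=-15
OR R2, 6 → R2=(-15)|6=-9
SUB R2, 16 → R2=(-9)-16=-25
SUB R0, 1 → R0=2-1=1
CMP R0, 0  (cmp 1,0)
JGT L0: taken
ADD R2, 2 → R2=(-25)+2=-23
OR R2, 6 → R2=(-23)|6=-17
SUB R2, 16 → R2=(-17)-16=-33
SUB R0, 1 → R0=1-1=0
CMP R0, 0  (cmp 0,0)
JGT L0: not taken
halt.
Total executed instructions: 33.

33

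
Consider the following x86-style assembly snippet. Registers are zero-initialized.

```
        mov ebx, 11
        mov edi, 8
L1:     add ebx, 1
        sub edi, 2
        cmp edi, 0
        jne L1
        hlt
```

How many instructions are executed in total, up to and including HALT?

19

after mov ebx, 11: ebx=11
after mov edi, 8: edi=8
after add ebx, 1: ebx=11+1=12
after sub edi, 2: edi=8-2=6
cmp edi, 0  (cmp 6,0)
jne L1: taken
after add ebx, 1: ebx=12+1=13
after sub edi, 2: edi=6-2=4
cmp edi, 0  (cmp 4,0)
jne L1: taken
after add ebx, 1: ebx=13+1=14
after sub edi, 2: edi=4-2=2
cmp edi, 0  (cmp 2,0)
jne L1: taken
after add ebx, 1: ebx=14+1=15
after sub edi, 2: edi=2-2=0
cmp edi, 0  (cmp 0,0)
jne L1: not taken
halt.
Total executed instructions: 19.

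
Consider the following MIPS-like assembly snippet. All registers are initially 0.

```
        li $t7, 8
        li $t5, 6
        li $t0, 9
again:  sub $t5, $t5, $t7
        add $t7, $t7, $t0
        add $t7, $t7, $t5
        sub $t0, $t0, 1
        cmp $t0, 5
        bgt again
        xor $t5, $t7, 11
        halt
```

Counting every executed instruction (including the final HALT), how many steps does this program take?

$t7=8
$t5=6
$t0=9
$t5=6-8=-2
$t7=8+9=17
$t7=17+(-2)=15
$t0=9-1=8
cmp $t0, 5  (cmp 8,5)
bgt again: taken
$t5=(-2)-15=-17
$t7=15+8=23
$t7=23+(-17)=6
$t0=8-1=7
cmp $t0, 5  (cmp 7,5)
bgt again: taken
$t5=(-17)-6=-23
$t7=6+7=13
$t7=13+(-23)=-10
$t0=7-1=6
cmp $t0, 5  (cmp 6,5)
bgt again: taken
$t5=(-23)-(-10)=-13
$t7=(-10)+6=-4
$t7=(-4)+(-13)=-17
$t0=6-1=5
cmp $t0, 5  (cmp 5,5)
bgt again: not taken
$t5=(-17)^11=-28
halt.
Total executed instructions: 29.

29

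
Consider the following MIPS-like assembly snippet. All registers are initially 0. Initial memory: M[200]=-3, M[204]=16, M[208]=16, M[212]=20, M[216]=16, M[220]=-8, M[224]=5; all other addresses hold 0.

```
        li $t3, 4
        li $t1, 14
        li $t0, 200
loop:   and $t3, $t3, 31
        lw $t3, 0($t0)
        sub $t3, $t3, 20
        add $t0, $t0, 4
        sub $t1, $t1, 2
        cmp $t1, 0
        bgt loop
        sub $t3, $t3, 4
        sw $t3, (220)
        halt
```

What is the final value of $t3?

$t3=4
$t1=14
$t0=200
$t3=4&31=4
$t3=M[200]=-3
$t3=(-3)-20=-23
$t0=200+4=204
$t1=14-2=12
cmp $t1, 0  (cmp 12,0)
bgt loop: taken
$t3=(-23)&31=9
$t3=M[204]=16
$t3=16-20=-4
$t0=204+4=208
$t1=12-2=10
cmp $t1, 0  (cmp 10,0)
bgt loop: taken
$t3=(-4)&31=28
$t3=M[208]=16
$t3=16-20=-4
$t0=208+4=212
$t1=10-2=8
cmp $t1, 0  (cmp 8,0)
bgt loop: taken
$t3=(-4)&31=28
$t3=M[212]=20
$t3=20-20=0
$t0=212+4=216
$t1=8-2=6
cmp $t1, 0  (cmp 6,0)
bgt loop: taken
$t3=0&31=0
$t3=M[216]=16
$t3=16-20=-4
$t0=216+4=220
$t1=6-2=4
cmp $t1, 0  (cmp 4,0)
bgt loop: taken
$t3=(-4)&31=28
$t3=M[220]=-8
$t3=(-8)-20=-28
$t0=220+4=224
$t1=4-2=2
cmp $t1, 0  (cmp 2,0)
bgt loop: taken
$t3=(-28)&31=4
$t3=M[224]=5
$t3=5-20=-15
$t0=224+4=228
$t1=2-2=0
cmp $t1, 0  (cmp 0,0)
bgt loop: not taken
$t3=(-15)-4=-19
sw $t3, (220) → M[220]=-19
halt.

-19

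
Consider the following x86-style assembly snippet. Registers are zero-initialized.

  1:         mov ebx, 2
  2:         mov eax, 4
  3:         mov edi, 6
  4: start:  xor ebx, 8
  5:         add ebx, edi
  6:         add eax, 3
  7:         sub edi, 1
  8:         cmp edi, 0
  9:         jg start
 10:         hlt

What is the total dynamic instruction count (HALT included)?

mov ebx, 2 → ebx=2
mov eax, 4 → eax=4
mov edi, 6 → edi=6
xor ebx, 8 → ebx=2^8=10
add ebx, edi → ebx=10+6=16
add eax, 3 → eax=4+3=7
sub edi, 1 → edi=6-1=5
cmp edi, 0  (cmp 5,0)
jg start: taken
xor ebx, 8 → ebx=16^8=24
add ebx, edi → ebx=24+5=29
add eax, 3 → eax=7+3=10
sub edi, 1 → edi=5-1=4
cmp edi, 0  (cmp 4,0)
jg start: taken
xor ebx, 8 → ebx=29^8=21
add ebx, edi → ebx=21+4=25
add eax, 3 → eax=10+3=13
sub edi, 1 → edi=4-1=3
cmp edi, 0  (cmp 3,0)
jg start: taken
xor ebx, 8 → ebx=25^8=17
add ebx, edi → ebx=17+3=20
add eax, 3 → eax=13+3=16
sub edi, 1 → edi=3-1=2
cmp edi, 0  (cmp 2,0)
jg start: taken
xor ebx, 8 → ebx=20^8=28
add ebx, edi → ebx=28+2=30
add eax, 3 → eax=16+3=19
sub edi, 1 → edi=2-1=1
cmp edi, 0  (cmp 1,0)
jg start: taken
xor ebx, 8 → ebx=30^8=22
add ebx, edi → ebx=22+1=23
add eax, 3 → eax=19+3=22
sub edi, 1 → edi=1-1=0
cmp edi, 0  (cmp 0,0)
jg start: not taken
halt.
Total executed instructions: 40.

40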